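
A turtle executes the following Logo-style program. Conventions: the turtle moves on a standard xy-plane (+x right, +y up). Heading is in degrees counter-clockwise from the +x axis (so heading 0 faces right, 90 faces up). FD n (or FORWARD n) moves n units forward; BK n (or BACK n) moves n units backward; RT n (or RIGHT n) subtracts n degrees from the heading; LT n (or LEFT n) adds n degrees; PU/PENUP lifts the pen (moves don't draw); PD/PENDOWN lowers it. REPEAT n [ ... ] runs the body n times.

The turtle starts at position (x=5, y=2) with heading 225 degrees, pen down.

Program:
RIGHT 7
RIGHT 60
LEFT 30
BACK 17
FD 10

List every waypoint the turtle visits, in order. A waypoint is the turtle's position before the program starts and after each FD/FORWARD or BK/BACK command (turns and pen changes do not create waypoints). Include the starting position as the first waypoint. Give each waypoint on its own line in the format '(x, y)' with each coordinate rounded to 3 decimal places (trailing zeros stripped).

Answer: (5, 2)
(21.835, 4.366)
(11.932, 2.974)

Derivation:
Executing turtle program step by step:
Start: pos=(5,2), heading=225, pen down
RT 7: heading 225 -> 218
RT 60: heading 218 -> 158
LT 30: heading 158 -> 188
BK 17: (5,2) -> (21.835,4.366) [heading=188, draw]
FD 10: (21.835,4.366) -> (11.932,2.974) [heading=188, draw]
Final: pos=(11.932,2.974), heading=188, 2 segment(s) drawn
Waypoints (3 total):
(5, 2)
(21.835, 4.366)
(11.932, 2.974)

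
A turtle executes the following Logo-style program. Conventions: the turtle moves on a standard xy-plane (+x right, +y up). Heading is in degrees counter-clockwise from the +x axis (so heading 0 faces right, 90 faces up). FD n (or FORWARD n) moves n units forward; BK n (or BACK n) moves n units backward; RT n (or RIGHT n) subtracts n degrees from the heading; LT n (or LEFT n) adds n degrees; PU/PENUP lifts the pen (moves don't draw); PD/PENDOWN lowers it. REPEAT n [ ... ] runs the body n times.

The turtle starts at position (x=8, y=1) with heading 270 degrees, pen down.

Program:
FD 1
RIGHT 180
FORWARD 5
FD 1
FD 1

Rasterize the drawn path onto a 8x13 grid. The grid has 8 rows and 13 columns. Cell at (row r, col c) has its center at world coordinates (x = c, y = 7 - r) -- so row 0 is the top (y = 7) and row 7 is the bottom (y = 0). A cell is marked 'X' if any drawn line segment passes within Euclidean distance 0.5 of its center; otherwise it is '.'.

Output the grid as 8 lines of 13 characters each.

Answer: ........X....
........X....
........X....
........X....
........X....
........X....
........X....
........X....

Derivation:
Segment 0: (8,1) -> (8,0)
Segment 1: (8,0) -> (8,5)
Segment 2: (8,5) -> (8,6)
Segment 3: (8,6) -> (8,7)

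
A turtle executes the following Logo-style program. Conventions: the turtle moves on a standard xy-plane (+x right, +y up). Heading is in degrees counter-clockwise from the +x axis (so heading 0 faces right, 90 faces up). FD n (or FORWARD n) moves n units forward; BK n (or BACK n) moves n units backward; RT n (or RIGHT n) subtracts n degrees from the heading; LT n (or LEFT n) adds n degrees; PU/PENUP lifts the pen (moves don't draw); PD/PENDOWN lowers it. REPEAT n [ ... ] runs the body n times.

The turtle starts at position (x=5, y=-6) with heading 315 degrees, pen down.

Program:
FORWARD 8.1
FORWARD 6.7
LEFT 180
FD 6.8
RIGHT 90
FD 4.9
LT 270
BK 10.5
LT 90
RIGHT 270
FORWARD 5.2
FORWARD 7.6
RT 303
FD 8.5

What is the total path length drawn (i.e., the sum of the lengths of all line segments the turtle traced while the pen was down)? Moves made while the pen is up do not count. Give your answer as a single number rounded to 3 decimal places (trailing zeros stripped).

Answer: 58.3

Derivation:
Executing turtle program step by step:
Start: pos=(5,-6), heading=315, pen down
FD 8.1: (5,-6) -> (10.728,-11.728) [heading=315, draw]
FD 6.7: (10.728,-11.728) -> (15.465,-16.465) [heading=315, draw]
LT 180: heading 315 -> 135
FD 6.8: (15.465,-16.465) -> (10.657,-11.657) [heading=135, draw]
RT 90: heading 135 -> 45
FD 4.9: (10.657,-11.657) -> (14.122,-8.192) [heading=45, draw]
LT 270: heading 45 -> 315
BK 10.5: (14.122,-8.192) -> (6.697,-0.767) [heading=315, draw]
LT 90: heading 315 -> 45
RT 270: heading 45 -> 135
FD 5.2: (6.697,-0.767) -> (3.02,2.91) [heading=135, draw]
FD 7.6: (3.02,2.91) -> (-2.354,8.284) [heading=135, draw]
RT 303: heading 135 -> 192
FD 8.5: (-2.354,8.284) -> (-10.668,6.516) [heading=192, draw]
Final: pos=(-10.668,6.516), heading=192, 8 segment(s) drawn

Segment lengths:
  seg 1: (5,-6) -> (10.728,-11.728), length = 8.1
  seg 2: (10.728,-11.728) -> (15.465,-16.465), length = 6.7
  seg 3: (15.465,-16.465) -> (10.657,-11.657), length = 6.8
  seg 4: (10.657,-11.657) -> (14.122,-8.192), length = 4.9
  seg 5: (14.122,-8.192) -> (6.697,-0.767), length = 10.5
  seg 6: (6.697,-0.767) -> (3.02,2.91), length = 5.2
  seg 7: (3.02,2.91) -> (-2.354,8.284), length = 7.6
  seg 8: (-2.354,8.284) -> (-10.668,6.516), length = 8.5
Total = 58.3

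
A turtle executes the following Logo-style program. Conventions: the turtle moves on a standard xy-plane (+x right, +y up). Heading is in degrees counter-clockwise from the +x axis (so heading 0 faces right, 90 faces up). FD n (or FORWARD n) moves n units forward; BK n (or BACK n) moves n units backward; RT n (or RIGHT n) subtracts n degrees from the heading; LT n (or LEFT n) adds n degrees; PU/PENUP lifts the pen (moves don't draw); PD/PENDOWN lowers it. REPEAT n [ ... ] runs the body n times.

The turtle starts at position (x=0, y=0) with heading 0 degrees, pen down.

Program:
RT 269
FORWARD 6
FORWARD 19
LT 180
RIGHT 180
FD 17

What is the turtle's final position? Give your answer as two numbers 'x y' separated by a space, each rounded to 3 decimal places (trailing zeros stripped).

Answer: -0.733 41.994

Derivation:
Executing turtle program step by step:
Start: pos=(0,0), heading=0, pen down
RT 269: heading 0 -> 91
FD 6: (0,0) -> (-0.105,5.999) [heading=91, draw]
FD 19: (-0.105,5.999) -> (-0.436,24.996) [heading=91, draw]
LT 180: heading 91 -> 271
RT 180: heading 271 -> 91
FD 17: (-0.436,24.996) -> (-0.733,41.994) [heading=91, draw]
Final: pos=(-0.733,41.994), heading=91, 3 segment(s) drawn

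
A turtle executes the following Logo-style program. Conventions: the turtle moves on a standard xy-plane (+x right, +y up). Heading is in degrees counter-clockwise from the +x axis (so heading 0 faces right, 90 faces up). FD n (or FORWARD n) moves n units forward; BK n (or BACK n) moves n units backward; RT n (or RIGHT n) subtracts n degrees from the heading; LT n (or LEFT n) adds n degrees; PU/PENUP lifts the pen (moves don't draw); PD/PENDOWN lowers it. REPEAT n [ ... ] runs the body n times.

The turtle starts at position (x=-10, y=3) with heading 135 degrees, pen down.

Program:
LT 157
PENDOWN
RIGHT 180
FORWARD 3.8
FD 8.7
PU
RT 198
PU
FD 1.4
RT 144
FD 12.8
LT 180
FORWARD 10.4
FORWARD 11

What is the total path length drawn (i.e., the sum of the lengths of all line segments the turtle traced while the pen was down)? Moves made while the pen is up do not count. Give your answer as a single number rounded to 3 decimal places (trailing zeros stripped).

Executing turtle program step by step:
Start: pos=(-10,3), heading=135, pen down
LT 157: heading 135 -> 292
PD: pen down
RT 180: heading 292 -> 112
FD 3.8: (-10,3) -> (-11.424,6.523) [heading=112, draw]
FD 8.7: (-11.424,6.523) -> (-14.683,14.59) [heading=112, draw]
PU: pen up
RT 198: heading 112 -> 274
PU: pen up
FD 1.4: (-14.683,14.59) -> (-14.585,13.193) [heading=274, move]
RT 144: heading 274 -> 130
FD 12.8: (-14.585,13.193) -> (-22.813,22.999) [heading=130, move]
LT 180: heading 130 -> 310
FD 10.4: (-22.813,22.999) -> (-16.128,15.032) [heading=310, move]
FD 11: (-16.128,15.032) -> (-9.057,6.605) [heading=310, move]
Final: pos=(-9.057,6.605), heading=310, 2 segment(s) drawn

Segment lengths:
  seg 1: (-10,3) -> (-11.424,6.523), length = 3.8
  seg 2: (-11.424,6.523) -> (-14.683,14.59), length = 8.7
Total = 12.5

Answer: 12.5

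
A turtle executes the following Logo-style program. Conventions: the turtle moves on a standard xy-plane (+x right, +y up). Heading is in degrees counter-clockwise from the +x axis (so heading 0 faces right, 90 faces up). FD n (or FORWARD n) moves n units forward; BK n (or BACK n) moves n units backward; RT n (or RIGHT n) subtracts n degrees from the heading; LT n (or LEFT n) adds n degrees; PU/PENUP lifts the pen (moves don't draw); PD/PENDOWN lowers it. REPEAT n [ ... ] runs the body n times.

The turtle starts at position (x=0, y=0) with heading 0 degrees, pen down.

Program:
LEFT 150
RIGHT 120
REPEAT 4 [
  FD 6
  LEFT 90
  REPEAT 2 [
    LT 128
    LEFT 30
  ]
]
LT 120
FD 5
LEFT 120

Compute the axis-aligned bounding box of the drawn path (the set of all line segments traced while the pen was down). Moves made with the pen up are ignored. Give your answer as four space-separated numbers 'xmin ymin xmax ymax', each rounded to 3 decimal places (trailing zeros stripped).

Executing turtle program step by step:
Start: pos=(0,0), heading=0, pen down
LT 150: heading 0 -> 150
RT 120: heading 150 -> 30
REPEAT 4 [
  -- iteration 1/4 --
  FD 6: (0,0) -> (5.196,3) [heading=30, draw]
  LT 90: heading 30 -> 120
  REPEAT 2 [
    -- iteration 1/2 --
    LT 128: heading 120 -> 248
    LT 30: heading 248 -> 278
    -- iteration 2/2 --
    LT 128: heading 278 -> 46
    LT 30: heading 46 -> 76
  ]
  -- iteration 2/4 --
  FD 6: (5.196,3) -> (6.648,8.822) [heading=76, draw]
  LT 90: heading 76 -> 166
  REPEAT 2 [
    -- iteration 1/2 --
    LT 128: heading 166 -> 294
    LT 30: heading 294 -> 324
    -- iteration 2/2 --
    LT 128: heading 324 -> 92
    LT 30: heading 92 -> 122
  ]
  -- iteration 3/4 --
  FD 6: (6.648,8.822) -> (3.468,13.91) [heading=122, draw]
  LT 90: heading 122 -> 212
  REPEAT 2 [
    -- iteration 1/2 --
    LT 128: heading 212 -> 340
    LT 30: heading 340 -> 10
    -- iteration 2/2 --
    LT 128: heading 10 -> 138
    LT 30: heading 138 -> 168
  ]
  -- iteration 4/4 --
  FD 6: (3.468,13.91) -> (-2.401,15.158) [heading=168, draw]
  LT 90: heading 168 -> 258
  REPEAT 2 [
    -- iteration 1/2 --
    LT 128: heading 258 -> 26
    LT 30: heading 26 -> 56
    -- iteration 2/2 --
    LT 128: heading 56 -> 184
    LT 30: heading 184 -> 214
  ]
]
LT 120: heading 214 -> 334
FD 5: (-2.401,15.158) -> (2.093,12.966) [heading=334, draw]
LT 120: heading 334 -> 94
Final: pos=(2.093,12.966), heading=94, 5 segment(s) drawn

Segment endpoints: x in {-2.401, 0, 2.093, 3.468, 5.196, 6.648}, y in {0, 3, 8.822, 12.966, 13.91, 15.158}
xmin=-2.401, ymin=0, xmax=6.648, ymax=15.158

Answer: -2.401 0 6.648 15.158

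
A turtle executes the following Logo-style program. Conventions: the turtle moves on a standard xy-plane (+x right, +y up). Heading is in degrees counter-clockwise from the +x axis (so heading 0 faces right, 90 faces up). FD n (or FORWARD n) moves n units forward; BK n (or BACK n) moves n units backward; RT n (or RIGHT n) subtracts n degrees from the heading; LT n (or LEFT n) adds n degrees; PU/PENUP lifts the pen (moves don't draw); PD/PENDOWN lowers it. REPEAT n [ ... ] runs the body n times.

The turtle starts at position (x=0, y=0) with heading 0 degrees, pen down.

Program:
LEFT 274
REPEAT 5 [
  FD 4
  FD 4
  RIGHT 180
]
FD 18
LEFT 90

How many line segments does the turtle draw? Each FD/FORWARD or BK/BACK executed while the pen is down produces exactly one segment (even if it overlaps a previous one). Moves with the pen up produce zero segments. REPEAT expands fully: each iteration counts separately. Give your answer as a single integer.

Executing turtle program step by step:
Start: pos=(0,0), heading=0, pen down
LT 274: heading 0 -> 274
REPEAT 5 [
  -- iteration 1/5 --
  FD 4: (0,0) -> (0.279,-3.99) [heading=274, draw]
  FD 4: (0.279,-3.99) -> (0.558,-7.981) [heading=274, draw]
  RT 180: heading 274 -> 94
  -- iteration 2/5 --
  FD 4: (0.558,-7.981) -> (0.279,-3.99) [heading=94, draw]
  FD 4: (0.279,-3.99) -> (0,0) [heading=94, draw]
  RT 180: heading 94 -> 274
  -- iteration 3/5 --
  FD 4: (0,0) -> (0.279,-3.99) [heading=274, draw]
  FD 4: (0.279,-3.99) -> (0.558,-7.981) [heading=274, draw]
  RT 180: heading 274 -> 94
  -- iteration 4/5 --
  FD 4: (0.558,-7.981) -> (0.279,-3.99) [heading=94, draw]
  FD 4: (0.279,-3.99) -> (0,0) [heading=94, draw]
  RT 180: heading 94 -> 274
  -- iteration 5/5 --
  FD 4: (0,0) -> (0.279,-3.99) [heading=274, draw]
  FD 4: (0.279,-3.99) -> (0.558,-7.981) [heading=274, draw]
  RT 180: heading 274 -> 94
]
FD 18: (0.558,-7.981) -> (-0.698,9.976) [heading=94, draw]
LT 90: heading 94 -> 184
Final: pos=(-0.698,9.976), heading=184, 11 segment(s) drawn
Segments drawn: 11

Answer: 11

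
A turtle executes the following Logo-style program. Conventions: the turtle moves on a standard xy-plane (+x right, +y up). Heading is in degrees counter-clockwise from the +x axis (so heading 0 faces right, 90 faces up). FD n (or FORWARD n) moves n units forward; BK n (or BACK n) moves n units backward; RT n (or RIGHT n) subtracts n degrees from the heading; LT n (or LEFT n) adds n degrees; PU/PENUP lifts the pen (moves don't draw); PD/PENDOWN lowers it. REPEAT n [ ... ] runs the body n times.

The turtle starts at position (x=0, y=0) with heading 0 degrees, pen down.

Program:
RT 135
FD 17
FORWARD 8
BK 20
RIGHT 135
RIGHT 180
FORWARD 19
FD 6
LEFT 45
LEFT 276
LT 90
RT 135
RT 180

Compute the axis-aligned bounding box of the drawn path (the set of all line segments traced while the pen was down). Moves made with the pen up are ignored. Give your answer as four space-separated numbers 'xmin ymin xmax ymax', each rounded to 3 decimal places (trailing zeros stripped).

Answer: -17.678 -28.536 0 0

Derivation:
Executing turtle program step by step:
Start: pos=(0,0), heading=0, pen down
RT 135: heading 0 -> 225
FD 17: (0,0) -> (-12.021,-12.021) [heading=225, draw]
FD 8: (-12.021,-12.021) -> (-17.678,-17.678) [heading=225, draw]
BK 20: (-17.678,-17.678) -> (-3.536,-3.536) [heading=225, draw]
RT 135: heading 225 -> 90
RT 180: heading 90 -> 270
FD 19: (-3.536,-3.536) -> (-3.536,-22.536) [heading=270, draw]
FD 6: (-3.536,-22.536) -> (-3.536,-28.536) [heading=270, draw]
LT 45: heading 270 -> 315
LT 276: heading 315 -> 231
LT 90: heading 231 -> 321
RT 135: heading 321 -> 186
RT 180: heading 186 -> 6
Final: pos=(-3.536,-28.536), heading=6, 5 segment(s) drawn

Segment endpoints: x in {-17.678, -12.021, -3.536, -3.536, -3.536, 0}, y in {-28.536, -22.536, -17.678, -12.021, -3.536, 0}
xmin=-17.678, ymin=-28.536, xmax=0, ymax=0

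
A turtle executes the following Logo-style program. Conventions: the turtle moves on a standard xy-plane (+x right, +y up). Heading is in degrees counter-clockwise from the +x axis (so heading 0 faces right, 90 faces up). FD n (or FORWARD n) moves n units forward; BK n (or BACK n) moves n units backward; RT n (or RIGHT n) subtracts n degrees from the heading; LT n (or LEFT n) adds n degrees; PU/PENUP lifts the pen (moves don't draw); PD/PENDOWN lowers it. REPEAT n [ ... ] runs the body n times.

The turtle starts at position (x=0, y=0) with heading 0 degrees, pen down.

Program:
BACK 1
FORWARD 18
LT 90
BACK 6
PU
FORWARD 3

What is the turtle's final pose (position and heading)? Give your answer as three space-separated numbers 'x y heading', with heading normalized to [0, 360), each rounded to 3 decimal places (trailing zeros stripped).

Answer: 17 -3 90

Derivation:
Executing turtle program step by step:
Start: pos=(0,0), heading=0, pen down
BK 1: (0,0) -> (-1,0) [heading=0, draw]
FD 18: (-1,0) -> (17,0) [heading=0, draw]
LT 90: heading 0 -> 90
BK 6: (17,0) -> (17,-6) [heading=90, draw]
PU: pen up
FD 3: (17,-6) -> (17,-3) [heading=90, move]
Final: pos=(17,-3), heading=90, 3 segment(s) drawn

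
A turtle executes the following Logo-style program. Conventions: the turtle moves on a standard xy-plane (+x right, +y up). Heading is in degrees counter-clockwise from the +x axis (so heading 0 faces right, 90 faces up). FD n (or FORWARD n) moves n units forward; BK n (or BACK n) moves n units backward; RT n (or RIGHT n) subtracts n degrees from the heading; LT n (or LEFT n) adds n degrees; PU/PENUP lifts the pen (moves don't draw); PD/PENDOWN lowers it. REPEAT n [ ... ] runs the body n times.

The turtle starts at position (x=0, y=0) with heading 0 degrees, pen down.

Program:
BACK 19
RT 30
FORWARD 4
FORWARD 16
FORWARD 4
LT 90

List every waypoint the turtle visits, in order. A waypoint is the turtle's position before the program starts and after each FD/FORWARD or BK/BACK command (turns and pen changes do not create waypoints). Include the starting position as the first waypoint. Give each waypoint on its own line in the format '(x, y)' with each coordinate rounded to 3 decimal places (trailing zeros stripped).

Executing turtle program step by step:
Start: pos=(0,0), heading=0, pen down
BK 19: (0,0) -> (-19,0) [heading=0, draw]
RT 30: heading 0 -> 330
FD 4: (-19,0) -> (-15.536,-2) [heading=330, draw]
FD 16: (-15.536,-2) -> (-1.679,-10) [heading=330, draw]
FD 4: (-1.679,-10) -> (1.785,-12) [heading=330, draw]
LT 90: heading 330 -> 60
Final: pos=(1.785,-12), heading=60, 4 segment(s) drawn
Waypoints (5 total):
(0, 0)
(-19, 0)
(-15.536, -2)
(-1.679, -10)
(1.785, -12)

Answer: (0, 0)
(-19, 0)
(-15.536, -2)
(-1.679, -10)
(1.785, -12)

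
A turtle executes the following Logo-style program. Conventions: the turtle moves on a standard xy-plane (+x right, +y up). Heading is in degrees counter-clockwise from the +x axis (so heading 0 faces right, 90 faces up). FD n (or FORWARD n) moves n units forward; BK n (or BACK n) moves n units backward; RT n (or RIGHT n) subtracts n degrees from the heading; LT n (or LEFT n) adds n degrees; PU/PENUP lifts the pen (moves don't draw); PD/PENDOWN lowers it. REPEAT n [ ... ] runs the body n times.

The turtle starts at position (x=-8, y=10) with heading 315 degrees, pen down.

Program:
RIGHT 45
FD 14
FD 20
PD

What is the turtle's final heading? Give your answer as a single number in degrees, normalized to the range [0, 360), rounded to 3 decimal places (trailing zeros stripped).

Executing turtle program step by step:
Start: pos=(-8,10), heading=315, pen down
RT 45: heading 315 -> 270
FD 14: (-8,10) -> (-8,-4) [heading=270, draw]
FD 20: (-8,-4) -> (-8,-24) [heading=270, draw]
PD: pen down
Final: pos=(-8,-24), heading=270, 2 segment(s) drawn

Answer: 270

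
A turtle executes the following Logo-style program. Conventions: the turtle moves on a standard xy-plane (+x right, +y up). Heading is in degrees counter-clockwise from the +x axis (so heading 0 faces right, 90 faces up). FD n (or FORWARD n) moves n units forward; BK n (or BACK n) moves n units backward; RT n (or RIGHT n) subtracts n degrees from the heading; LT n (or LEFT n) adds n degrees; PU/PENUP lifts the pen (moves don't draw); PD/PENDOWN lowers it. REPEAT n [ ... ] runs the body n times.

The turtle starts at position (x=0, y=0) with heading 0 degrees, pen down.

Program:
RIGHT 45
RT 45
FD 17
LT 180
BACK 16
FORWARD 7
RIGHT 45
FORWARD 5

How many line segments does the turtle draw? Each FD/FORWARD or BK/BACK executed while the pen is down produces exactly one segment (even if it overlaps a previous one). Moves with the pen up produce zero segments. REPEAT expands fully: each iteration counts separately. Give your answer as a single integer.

Executing turtle program step by step:
Start: pos=(0,0), heading=0, pen down
RT 45: heading 0 -> 315
RT 45: heading 315 -> 270
FD 17: (0,0) -> (0,-17) [heading=270, draw]
LT 180: heading 270 -> 90
BK 16: (0,-17) -> (0,-33) [heading=90, draw]
FD 7: (0,-33) -> (0,-26) [heading=90, draw]
RT 45: heading 90 -> 45
FD 5: (0,-26) -> (3.536,-22.464) [heading=45, draw]
Final: pos=(3.536,-22.464), heading=45, 4 segment(s) drawn
Segments drawn: 4

Answer: 4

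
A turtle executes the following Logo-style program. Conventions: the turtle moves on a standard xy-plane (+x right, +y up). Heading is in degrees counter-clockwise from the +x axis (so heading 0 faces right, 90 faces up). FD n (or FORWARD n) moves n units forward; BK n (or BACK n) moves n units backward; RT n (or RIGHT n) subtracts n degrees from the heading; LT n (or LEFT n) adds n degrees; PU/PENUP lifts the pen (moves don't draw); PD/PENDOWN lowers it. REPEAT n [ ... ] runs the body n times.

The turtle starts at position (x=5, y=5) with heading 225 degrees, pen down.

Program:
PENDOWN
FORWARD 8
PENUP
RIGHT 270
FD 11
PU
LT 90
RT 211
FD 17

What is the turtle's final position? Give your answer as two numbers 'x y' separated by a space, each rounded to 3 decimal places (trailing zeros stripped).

Executing turtle program step by step:
Start: pos=(5,5), heading=225, pen down
PD: pen down
FD 8: (5,5) -> (-0.657,-0.657) [heading=225, draw]
PU: pen up
RT 270: heading 225 -> 315
FD 11: (-0.657,-0.657) -> (7.121,-8.435) [heading=315, move]
PU: pen up
LT 90: heading 315 -> 45
RT 211: heading 45 -> 194
FD 17: (7.121,-8.435) -> (-9.374,-12.548) [heading=194, move]
Final: pos=(-9.374,-12.548), heading=194, 1 segment(s) drawn

Answer: -9.374 -12.548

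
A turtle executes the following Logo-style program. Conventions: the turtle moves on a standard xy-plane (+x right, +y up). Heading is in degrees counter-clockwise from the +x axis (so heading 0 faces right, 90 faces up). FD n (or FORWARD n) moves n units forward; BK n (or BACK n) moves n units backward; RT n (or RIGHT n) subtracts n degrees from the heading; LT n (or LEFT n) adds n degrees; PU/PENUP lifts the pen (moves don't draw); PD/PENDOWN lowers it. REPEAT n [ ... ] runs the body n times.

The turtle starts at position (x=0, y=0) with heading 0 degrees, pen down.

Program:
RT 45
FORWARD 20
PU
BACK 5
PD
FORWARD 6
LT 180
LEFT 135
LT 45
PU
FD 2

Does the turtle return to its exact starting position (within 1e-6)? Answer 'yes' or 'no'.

Answer: no

Derivation:
Executing turtle program step by step:
Start: pos=(0,0), heading=0, pen down
RT 45: heading 0 -> 315
FD 20: (0,0) -> (14.142,-14.142) [heading=315, draw]
PU: pen up
BK 5: (14.142,-14.142) -> (10.607,-10.607) [heading=315, move]
PD: pen down
FD 6: (10.607,-10.607) -> (14.849,-14.849) [heading=315, draw]
LT 180: heading 315 -> 135
LT 135: heading 135 -> 270
LT 45: heading 270 -> 315
PU: pen up
FD 2: (14.849,-14.849) -> (16.263,-16.263) [heading=315, move]
Final: pos=(16.263,-16.263), heading=315, 2 segment(s) drawn

Start position: (0, 0)
Final position: (16.263, -16.263)
Distance = 23; >= 1e-6 -> NOT closed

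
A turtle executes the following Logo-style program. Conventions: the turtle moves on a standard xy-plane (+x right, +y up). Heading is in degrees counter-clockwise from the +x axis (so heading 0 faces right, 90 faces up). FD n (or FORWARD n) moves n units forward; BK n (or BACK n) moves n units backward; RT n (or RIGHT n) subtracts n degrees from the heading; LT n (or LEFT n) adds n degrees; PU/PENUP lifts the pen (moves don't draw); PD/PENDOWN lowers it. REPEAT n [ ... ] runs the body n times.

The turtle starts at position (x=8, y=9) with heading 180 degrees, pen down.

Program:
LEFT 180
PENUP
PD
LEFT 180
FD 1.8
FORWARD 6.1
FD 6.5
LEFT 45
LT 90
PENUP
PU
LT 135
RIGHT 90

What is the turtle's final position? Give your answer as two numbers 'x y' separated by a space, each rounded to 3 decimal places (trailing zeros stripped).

Answer: -6.4 9

Derivation:
Executing turtle program step by step:
Start: pos=(8,9), heading=180, pen down
LT 180: heading 180 -> 0
PU: pen up
PD: pen down
LT 180: heading 0 -> 180
FD 1.8: (8,9) -> (6.2,9) [heading=180, draw]
FD 6.1: (6.2,9) -> (0.1,9) [heading=180, draw]
FD 6.5: (0.1,9) -> (-6.4,9) [heading=180, draw]
LT 45: heading 180 -> 225
LT 90: heading 225 -> 315
PU: pen up
PU: pen up
LT 135: heading 315 -> 90
RT 90: heading 90 -> 0
Final: pos=(-6.4,9), heading=0, 3 segment(s) drawn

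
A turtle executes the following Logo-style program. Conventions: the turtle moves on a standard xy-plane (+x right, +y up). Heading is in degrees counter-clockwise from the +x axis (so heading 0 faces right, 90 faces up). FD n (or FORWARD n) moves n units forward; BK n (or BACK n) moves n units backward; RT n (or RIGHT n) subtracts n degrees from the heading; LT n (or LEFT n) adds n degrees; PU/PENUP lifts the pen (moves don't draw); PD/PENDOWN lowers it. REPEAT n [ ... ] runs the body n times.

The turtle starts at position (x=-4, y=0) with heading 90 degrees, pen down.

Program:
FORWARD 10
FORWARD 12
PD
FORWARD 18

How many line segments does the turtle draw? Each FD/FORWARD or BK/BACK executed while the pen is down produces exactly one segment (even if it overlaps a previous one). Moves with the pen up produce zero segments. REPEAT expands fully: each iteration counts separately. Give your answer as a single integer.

Answer: 3

Derivation:
Executing turtle program step by step:
Start: pos=(-4,0), heading=90, pen down
FD 10: (-4,0) -> (-4,10) [heading=90, draw]
FD 12: (-4,10) -> (-4,22) [heading=90, draw]
PD: pen down
FD 18: (-4,22) -> (-4,40) [heading=90, draw]
Final: pos=(-4,40), heading=90, 3 segment(s) drawn
Segments drawn: 3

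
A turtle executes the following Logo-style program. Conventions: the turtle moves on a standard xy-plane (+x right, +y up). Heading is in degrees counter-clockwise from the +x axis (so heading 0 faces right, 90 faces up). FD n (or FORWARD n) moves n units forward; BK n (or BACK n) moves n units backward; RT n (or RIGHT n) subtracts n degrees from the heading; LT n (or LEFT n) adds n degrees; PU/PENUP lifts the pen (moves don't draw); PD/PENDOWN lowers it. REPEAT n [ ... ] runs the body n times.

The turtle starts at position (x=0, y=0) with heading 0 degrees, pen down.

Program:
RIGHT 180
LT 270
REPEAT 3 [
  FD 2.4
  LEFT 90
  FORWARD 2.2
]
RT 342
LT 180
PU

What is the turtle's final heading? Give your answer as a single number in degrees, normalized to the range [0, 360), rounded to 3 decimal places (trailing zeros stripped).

Answer: 198

Derivation:
Executing turtle program step by step:
Start: pos=(0,0), heading=0, pen down
RT 180: heading 0 -> 180
LT 270: heading 180 -> 90
REPEAT 3 [
  -- iteration 1/3 --
  FD 2.4: (0,0) -> (0,2.4) [heading=90, draw]
  LT 90: heading 90 -> 180
  FD 2.2: (0,2.4) -> (-2.2,2.4) [heading=180, draw]
  -- iteration 2/3 --
  FD 2.4: (-2.2,2.4) -> (-4.6,2.4) [heading=180, draw]
  LT 90: heading 180 -> 270
  FD 2.2: (-4.6,2.4) -> (-4.6,0.2) [heading=270, draw]
  -- iteration 3/3 --
  FD 2.4: (-4.6,0.2) -> (-4.6,-2.2) [heading=270, draw]
  LT 90: heading 270 -> 0
  FD 2.2: (-4.6,-2.2) -> (-2.4,-2.2) [heading=0, draw]
]
RT 342: heading 0 -> 18
LT 180: heading 18 -> 198
PU: pen up
Final: pos=(-2.4,-2.2), heading=198, 6 segment(s) drawn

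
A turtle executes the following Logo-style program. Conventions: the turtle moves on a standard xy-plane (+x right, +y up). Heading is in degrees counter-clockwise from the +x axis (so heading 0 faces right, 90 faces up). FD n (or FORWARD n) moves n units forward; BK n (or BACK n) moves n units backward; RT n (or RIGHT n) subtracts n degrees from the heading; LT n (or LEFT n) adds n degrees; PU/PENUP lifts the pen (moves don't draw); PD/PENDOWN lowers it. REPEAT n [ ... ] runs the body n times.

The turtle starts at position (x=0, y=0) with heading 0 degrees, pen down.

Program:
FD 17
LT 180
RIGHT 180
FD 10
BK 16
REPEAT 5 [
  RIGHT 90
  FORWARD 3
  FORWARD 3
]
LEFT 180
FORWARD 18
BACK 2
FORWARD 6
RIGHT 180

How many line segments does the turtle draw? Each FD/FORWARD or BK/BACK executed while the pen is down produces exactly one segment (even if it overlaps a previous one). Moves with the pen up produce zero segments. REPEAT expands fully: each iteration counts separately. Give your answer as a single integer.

Executing turtle program step by step:
Start: pos=(0,0), heading=0, pen down
FD 17: (0,0) -> (17,0) [heading=0, draw]
LT 180: heading 0 -> 180
RT 180: heading 180 -> 0
FD 10: (17,0) -> (27,0) [heading=0, draw]
BK 16: (27,0) -> (11,0) [heading=0, draw]
REPEAT 5 [
  -- iteration 1/5 --
  RT 90: heading 0 -> 270
  FD 3: (11,0) -> (11,-3) [heading=270, draw]
  FD 3: (11,-3) -> (11,-6) [heading=270, draw]
  -- iteration 2/5 --
  RT 90: heading 270 -> 180
  FD 3: (11,-6) -> (8,-6) [heading=180, draw]
  FD 3: (8,-6) -> (5,-6) [heading=180, draw]
  -- iteration 3/5 --
  RT 90: heading 180 -> 90
  FD 3: (5,-6) -> (5,-3) [heading=90, draw]
  FD 3: (5,-3) -> (5,0) [heading=90, draw]
  -- iteration 4/5 --
  RT 90: heading 90 -> 0
  FD 3: (5,0) -> (8,0) [heading=0, draw]
  FD 3: (8,0) -> (11,0) [heading=0, draw]
  -- iteration 5/5 --
  RT 90: heading 0 -> 270
  FD 3: (11,0) -> (11,-3) [heading=270, draw]
  FD 3: (11,-3) -> (11,-6) [heading=270, draw]
]
LT 180: heading 270 -> 90
FD 18: (11,-6) -> (11,12) [heading=90, draw]
BK 2: (11,12) -> (11,10) [heading=90, draw]
FD 6: (11,10) -> (11,16) [heading=90, draw]
RT 180: heading 90 -> 270
Final: pos=(11,16), heading=270, 16 segment(s) drawn
Segments drawn: 16

Answer: 16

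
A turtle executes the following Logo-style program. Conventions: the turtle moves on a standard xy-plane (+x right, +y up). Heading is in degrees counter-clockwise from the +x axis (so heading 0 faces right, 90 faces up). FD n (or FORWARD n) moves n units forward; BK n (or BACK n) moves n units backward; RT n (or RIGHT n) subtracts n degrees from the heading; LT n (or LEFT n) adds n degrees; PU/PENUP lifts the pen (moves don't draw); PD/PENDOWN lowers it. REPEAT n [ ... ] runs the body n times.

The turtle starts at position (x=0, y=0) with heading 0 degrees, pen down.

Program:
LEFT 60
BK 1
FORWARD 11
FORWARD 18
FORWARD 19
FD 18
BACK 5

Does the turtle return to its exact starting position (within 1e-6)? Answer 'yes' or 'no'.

Answer: no

Derivation:
Executing turtle program step by step:
Start: pos=(0,0), heading=0, pen down
LT 60: heading 0 -> 60
BK 1: (0,0) -> (-0.5,-0.866) [heading=60, draw]
FD 11: (-0.5,-0.866) -> (5,8.66) [heading=60, draw]
FD 18: (5,8.66) -> (14,24.249) [heading=60, draw]
FD 19: (14,24.249) -> (23.5,40.703) [heading=60, draw]
FD 18: (23.5,40.703) -> (32.5,56.292) [heading=60, draw]
BK 5: (32.5,56.292) -> (30,51.962) [heading=60, draw]
Final: pos=(30,51.962), heading=60, 6 segment(s) drawn

Start position: (0, 0)
Final position: (30, 51.962)
Distance = 60; >= 1e-6 -> NOT closed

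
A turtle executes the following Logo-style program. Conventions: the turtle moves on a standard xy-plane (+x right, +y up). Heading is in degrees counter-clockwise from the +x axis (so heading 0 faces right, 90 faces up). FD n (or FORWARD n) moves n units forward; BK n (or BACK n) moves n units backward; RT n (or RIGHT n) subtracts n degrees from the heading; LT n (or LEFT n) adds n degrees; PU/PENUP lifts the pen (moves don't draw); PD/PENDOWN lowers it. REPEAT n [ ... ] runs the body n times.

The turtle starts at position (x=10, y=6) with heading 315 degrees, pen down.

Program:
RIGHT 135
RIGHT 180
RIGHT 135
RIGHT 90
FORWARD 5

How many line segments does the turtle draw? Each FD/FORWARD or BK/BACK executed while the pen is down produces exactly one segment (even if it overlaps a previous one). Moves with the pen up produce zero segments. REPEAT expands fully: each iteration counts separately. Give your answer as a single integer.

Answer: 1

Derivation:
Executing turtle program step by step:
Start: pos=(10,6), heading=315, pen down
RT 135: heading 315 -> 180
RT 180: heading 180 -> 0
RT 135: heading 0 -> 225
RT 90: heading 225 -> 135
FD 5: (10,6) -> (6.464,9.536) [heading=135, draw]
Final: pos=(6.464,9.536), heading=135, 1 segment(s) drawn
Segments drawn: 1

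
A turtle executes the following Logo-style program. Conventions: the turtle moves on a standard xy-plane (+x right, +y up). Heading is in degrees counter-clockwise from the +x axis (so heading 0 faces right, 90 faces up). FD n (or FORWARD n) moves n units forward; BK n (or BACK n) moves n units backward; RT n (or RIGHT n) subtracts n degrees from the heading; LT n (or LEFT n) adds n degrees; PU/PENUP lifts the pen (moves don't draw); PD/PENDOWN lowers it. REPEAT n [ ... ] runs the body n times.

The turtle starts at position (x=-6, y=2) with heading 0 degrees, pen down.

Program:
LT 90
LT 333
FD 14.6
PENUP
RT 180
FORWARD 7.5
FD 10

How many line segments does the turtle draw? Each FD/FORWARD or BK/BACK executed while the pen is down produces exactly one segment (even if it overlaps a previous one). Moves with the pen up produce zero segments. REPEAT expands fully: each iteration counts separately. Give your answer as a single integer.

Answer: 1

Derivation:
Executing turtle program step by step:
Start: pos=(-6,2), heading=0, pen down
LT 90: heading 0 -> 90
LT 333: heading 90 -> 63
FD 14.6: (-6,2) -> (0.628,15.009) [heading=63, draw]
PU: pen up
RT 180: heading 63 -> 243
FD 7.5: (0.628,15.009) -> (-2.777,8.326) [heading=243, move]
FD 10: (-2.777,8.326) -> (-7.317,-0.584) [heading=243, move]
Final: pos=(-7.317,-0.584), heading=243, 1 segment(s) drawn
Segments drawn: 1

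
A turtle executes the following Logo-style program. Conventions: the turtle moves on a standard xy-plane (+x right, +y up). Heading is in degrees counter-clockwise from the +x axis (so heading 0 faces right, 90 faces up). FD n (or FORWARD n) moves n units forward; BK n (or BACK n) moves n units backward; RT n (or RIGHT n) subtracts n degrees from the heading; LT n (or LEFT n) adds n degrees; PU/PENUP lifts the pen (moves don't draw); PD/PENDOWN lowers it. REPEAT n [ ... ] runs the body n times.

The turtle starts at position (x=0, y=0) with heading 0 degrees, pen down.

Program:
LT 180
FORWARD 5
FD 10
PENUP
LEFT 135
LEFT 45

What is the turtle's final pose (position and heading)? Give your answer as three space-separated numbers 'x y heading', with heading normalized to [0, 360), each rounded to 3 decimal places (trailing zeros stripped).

Answer: -15 0 0

Derivation:
Executing turtle program step by step:
Start: pos=(0,0), heading=0, pen down
LT 180: heading 0 -> 180
FD 5: (0,0) -> (-5,0) [heading=180, draw]
FD 10: (-5,0) -> (-15,0) [heading=180, draw]
PU: pen up
LT 135: heading 180 -> 315
LT 45: heading 315 -> 0
Final: pos=(-15,0), heading=0, 2 segment(s) drawn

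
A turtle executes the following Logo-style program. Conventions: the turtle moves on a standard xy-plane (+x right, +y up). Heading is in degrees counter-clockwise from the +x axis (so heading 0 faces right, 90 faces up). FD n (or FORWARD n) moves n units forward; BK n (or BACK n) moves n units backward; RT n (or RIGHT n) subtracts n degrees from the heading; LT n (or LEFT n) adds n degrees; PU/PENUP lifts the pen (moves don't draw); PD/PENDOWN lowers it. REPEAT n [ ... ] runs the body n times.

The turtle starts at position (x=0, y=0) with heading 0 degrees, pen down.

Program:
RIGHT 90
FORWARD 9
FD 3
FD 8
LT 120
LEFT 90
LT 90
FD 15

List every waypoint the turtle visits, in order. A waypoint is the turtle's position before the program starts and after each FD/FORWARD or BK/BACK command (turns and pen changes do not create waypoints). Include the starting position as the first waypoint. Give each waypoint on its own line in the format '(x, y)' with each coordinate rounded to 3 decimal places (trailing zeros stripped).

Executing turtle program step by step:
Start: pos=(0,0), heading=0, pen down
RT 90: heading 0 -> 270
FD 9: (0,0) -> (0,-9) [heading=270, draw]
FD 3: (0,-9) -> (0,-12) [heading=270, draw]
FD 8: (0,-12) -> (0,-20) [heading=270, draw]
LT 120: heading 270 -> 30
LT 90: heading 30 -> 120
LT 90: heading 120 -> 210
FD 15: (0,-20) -> (-12.99,-27.5) [heading=210, draw]
Final: pos=(-12.99,-27.5), heading=210, 4 segment(s) drawn
Waypoints (5 total):
(0, 0)
(0, -9)
(0, -12)
(0, -20)
(-12.99, -27.5)

Answer: (0, 0)
(0, -9)
(0, -12)
(0, -20)
(-12.99, -27.5)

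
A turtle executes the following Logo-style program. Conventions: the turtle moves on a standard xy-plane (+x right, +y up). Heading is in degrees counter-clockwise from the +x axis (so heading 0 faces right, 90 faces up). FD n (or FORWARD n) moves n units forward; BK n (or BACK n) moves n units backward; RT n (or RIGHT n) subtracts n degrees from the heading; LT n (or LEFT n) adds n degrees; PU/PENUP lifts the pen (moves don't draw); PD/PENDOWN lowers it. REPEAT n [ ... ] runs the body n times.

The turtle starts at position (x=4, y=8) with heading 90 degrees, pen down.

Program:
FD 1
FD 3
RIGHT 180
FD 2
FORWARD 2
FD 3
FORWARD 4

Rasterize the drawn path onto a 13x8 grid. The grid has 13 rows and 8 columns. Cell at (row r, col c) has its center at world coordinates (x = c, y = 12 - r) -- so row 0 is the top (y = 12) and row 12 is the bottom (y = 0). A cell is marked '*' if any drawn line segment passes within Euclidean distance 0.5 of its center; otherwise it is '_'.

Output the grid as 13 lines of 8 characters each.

Segment 0: (4,8) -> (4,9)
Segment 1: (4,9) -> (4,12)
Segment 2: (4,12) -> (4,10)
Segment 3: (4,10) -> (4,8)
Segment 4: (4,8) -> (4,5)
Segment 5: (4,5) -> (4,1)

Answer: ____*___
____*___
____*___
____*___
____*___
____*___
____*___
____*___
____*___
____*___
____*___
____*___
________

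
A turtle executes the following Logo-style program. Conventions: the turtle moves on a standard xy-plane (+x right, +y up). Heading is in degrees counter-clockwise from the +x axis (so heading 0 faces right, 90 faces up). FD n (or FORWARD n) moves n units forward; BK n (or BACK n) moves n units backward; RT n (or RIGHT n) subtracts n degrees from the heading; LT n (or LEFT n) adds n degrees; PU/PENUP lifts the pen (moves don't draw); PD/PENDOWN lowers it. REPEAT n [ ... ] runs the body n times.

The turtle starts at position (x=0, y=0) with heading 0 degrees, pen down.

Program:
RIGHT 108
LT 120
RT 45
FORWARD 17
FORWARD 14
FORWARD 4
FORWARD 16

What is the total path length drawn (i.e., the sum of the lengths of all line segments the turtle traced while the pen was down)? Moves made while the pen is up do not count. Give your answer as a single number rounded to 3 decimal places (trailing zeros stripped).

Answer: 51

Derivation:
Executing turtle program step by step:
Start: pos=(0,0), heading=0, pen down
RT 108: heading 0 -> 252
LT 120: heading 252 -> 12
RT 45: heading 12 -> 327
FD 17: (0,0) -> (14.257,-9.259) [heading=327, draw]
FD 14: (14.257,-9.259) -> (25.999,-16.884) [heading=327, draw]
FD 4: (25.999,-16.884) -> (29.353,-19.062) [heading=327, draw]
FD 16: (29.353,-19.062) -> (42.772,-27.777) [heading=327, draw]
Final: pos=(42.772,-27.777), heading=327, 4 segment(s) drawn

Segment lengths:
  seg 1: (0,0) -> (14.257,-9.259), length = 17
  seg 2: (14.257,-9.259) -> (25.999,-16.884), length = 14
  seg 3: (25.999,-16.884) -> (29.353,-19.062), length = 4
  seg 4: (29.353,-19.062) -> (42.772,-27.777), length = 16
Total = 51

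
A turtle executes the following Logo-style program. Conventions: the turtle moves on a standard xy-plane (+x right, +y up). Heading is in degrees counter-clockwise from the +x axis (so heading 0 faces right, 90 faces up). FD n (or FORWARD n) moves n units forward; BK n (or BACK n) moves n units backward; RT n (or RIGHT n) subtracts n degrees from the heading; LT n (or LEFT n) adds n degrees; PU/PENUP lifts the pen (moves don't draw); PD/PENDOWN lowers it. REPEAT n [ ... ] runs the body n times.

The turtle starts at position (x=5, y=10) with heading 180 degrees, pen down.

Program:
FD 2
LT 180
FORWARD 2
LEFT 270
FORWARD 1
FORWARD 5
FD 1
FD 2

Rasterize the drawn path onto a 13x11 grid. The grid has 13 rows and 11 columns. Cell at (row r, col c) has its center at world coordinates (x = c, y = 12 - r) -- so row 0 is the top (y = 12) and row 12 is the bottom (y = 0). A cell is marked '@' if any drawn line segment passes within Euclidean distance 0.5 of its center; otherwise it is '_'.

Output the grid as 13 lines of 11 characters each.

Segment 0: (5,10) -> (3,10)
Segment 1: (3,10) -> (5,10)
Segment 2: (5,10) -> (5,9)
Segment 3: (5,9) -> (5,4)
Segment 4: (5,4) -> (5,3)
Segment 5: (5,3) -> (5,1)

Answer: ___________
___________
___@@@_____
_____@_____
_____@_____
_____@_____
_____@_____
_____@_____
_____@_____
_____@_____
_____@_____
_____@_____
___________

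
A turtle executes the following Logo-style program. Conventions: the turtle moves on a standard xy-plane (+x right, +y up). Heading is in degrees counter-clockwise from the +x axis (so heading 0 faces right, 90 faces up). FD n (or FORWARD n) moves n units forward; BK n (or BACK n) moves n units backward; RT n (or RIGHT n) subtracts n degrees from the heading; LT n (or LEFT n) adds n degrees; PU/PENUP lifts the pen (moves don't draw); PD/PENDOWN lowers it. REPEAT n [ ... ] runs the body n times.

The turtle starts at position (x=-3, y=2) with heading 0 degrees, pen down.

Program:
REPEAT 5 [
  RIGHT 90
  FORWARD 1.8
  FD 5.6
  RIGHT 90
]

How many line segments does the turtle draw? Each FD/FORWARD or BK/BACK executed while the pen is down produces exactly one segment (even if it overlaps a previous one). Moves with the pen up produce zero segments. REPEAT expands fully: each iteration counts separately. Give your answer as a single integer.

Answer: 10

Derivation:
Executing turtle program step by step:
Start: pos=(-3,2), heading=0, pen down
REPEAT 5 [
  -- iteration 1/5 --
  RT 90: heading 0 -> 270
  FD 1.8: (-3,2) -> (-3,0.2) [heading=270, draw]
  FD 5.6: (-3,0.2) -> (-3,-5.4) [heading=270, draw]
  RT 90: heading 270 -> 180
  -- iteration 2/5 --
  RT 90: heading 180 -> 90
  FD 1.8: (-3,-5.4) -> (-3,-3.6) [heading=90, draw]
  FD 5.6: (-3,-3.6) -> (-3,2) [heading=90, draw]
  RT 90: heading 90 -> 0
  -- iteration 3/5 --
  RT 90: heading 0 -> 270
  FD 1.8: (-3,2) -> (-3,0.2) [heading=270, draw]
  FD 5.6: (-3,0.2) -> (-3,-5.4) [heading=270, draw]
  RT 90: heading 270 -> 180
  -- iteration 4/5 --
  RT 90: heading 180 -> 90
  FD 1.8: (-3,-5.4) -> (-3,-3.6) [heading=90, draw]
  FD 5.6: (-3,-3.6) -> (-3,2) [heading=90, draw]
  RT 90: heading 90 -> 0
  -- iteration 5/5 --
  RT 90: heading 0 -> 270
  FD 1.8: (-3,2) -> (-3,0.2) [heading=270, draw]
  FD 5.6: (-3,0.2) -> (-3,-5.4) [heading=270, draw]
  RT 90: heading 270 -> 180
]
Final: pos=(-3,-5.4), heading=180, 10 segment(s) drawn
Segments drawn: 10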